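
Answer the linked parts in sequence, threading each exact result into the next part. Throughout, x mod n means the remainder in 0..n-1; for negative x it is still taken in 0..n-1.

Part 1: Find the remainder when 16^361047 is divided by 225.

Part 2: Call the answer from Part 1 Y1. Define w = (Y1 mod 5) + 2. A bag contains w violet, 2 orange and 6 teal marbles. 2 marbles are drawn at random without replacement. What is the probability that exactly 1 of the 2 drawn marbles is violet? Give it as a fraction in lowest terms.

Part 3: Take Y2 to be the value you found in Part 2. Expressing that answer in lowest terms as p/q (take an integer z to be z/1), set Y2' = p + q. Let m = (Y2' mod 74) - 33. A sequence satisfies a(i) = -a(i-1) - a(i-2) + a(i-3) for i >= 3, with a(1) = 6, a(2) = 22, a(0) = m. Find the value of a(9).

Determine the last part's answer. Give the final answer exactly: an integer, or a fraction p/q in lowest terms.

Part 1: squarings mod 225: 16^1=16, 16^2=31, 16^4=61, 16^8=121, 16^16=16, 16^32=31, 16^64=61, 16^128=121, 16^256=16, 16^512=31, 16^1024=61, 16^2048=121, 16^4096=16, 16^8192=31, 16^16384=61, 16^32768=121, 16^65536=16, 16^131072=31, 16^262144=61; 16^361047 = 16^1 * 16^2 * 16^4 * 16^16 * 16^64 * 16^512 * 16^32768 * 16^65536 * 16^262144 = 181 (mod 225); answer 181
Part 2: Y1 = 181; w = 3; total draws C(11,2) = 55; favorable C(3,1)*C(8,1) = 24; P = 24/55; answer 24/55
Part 3: Y2 = 24/55; threaded value p + q = 79; m = -28; a(3) = -1*(22) - 1*(6) + 1*(-28) = -56; iterating: a(3)=-56, a(4)=40, a(5)=38, a(6)=-134, a(7)=136, a(8)=36, a(9)=-306; answer -306

-306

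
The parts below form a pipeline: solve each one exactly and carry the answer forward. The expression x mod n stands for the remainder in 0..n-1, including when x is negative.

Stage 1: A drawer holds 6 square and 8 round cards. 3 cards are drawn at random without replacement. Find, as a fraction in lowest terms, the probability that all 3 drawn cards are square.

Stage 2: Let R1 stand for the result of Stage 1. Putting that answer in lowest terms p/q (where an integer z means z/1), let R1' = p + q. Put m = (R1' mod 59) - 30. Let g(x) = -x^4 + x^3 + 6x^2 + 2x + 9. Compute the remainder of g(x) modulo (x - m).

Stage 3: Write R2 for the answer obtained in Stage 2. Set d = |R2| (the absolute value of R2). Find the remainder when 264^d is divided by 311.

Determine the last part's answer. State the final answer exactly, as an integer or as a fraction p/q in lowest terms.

Stage 1: total draws C(14,3) = 364; favorable C(6,3) = 20; P = 5/91; answer 5/91
Stage 2: R1 = 5/91; threaded value p + q = 96; m = 7; remainder = value at the root: -1*(7)^4 + 1*(7)^3 + 6*(7)^2 + 2*(7)^1 + 9 = (-2401) + (343) + (294) + (14) + (9) = -1741; answer -1741
Stage 3: R2 = -1741; d = 1741; squarings mod 311: 264^1=264, 264^2=32, 264^4=91, 264^8=195, 264^16=83, 264^32=47, 264^64=32, 264^128=91, 264^256=195, 264^512=83, 264^1024=47; 264^1741 = 264^1 * 264^4 * 264^8 * 264^64 * 264^128 * 264^512 * 264^1024 = 77 (mod 311); answer 77

77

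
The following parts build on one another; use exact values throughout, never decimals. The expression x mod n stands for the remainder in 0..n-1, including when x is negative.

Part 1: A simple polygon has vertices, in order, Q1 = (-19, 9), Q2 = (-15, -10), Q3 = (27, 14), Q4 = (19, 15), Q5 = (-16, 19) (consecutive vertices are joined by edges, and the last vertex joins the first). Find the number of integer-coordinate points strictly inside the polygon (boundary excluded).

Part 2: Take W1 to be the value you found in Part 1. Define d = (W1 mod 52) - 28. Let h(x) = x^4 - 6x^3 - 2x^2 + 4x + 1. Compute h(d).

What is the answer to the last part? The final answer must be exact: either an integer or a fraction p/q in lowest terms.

29986

Part 1: cross terms: (-19*-10 - -15*9)=325, (-15*14 - 27*-10)=60, (27*15 - 19*14)=139, (19*19 - -16*15)=601, (-16*9 - -19*19)=217; twice the area = |1342| = 1342; area = 671; boundary points = 1 + 6 + 1 + 1 + 1 = 10; strictly interior points = area - boundary/2 + 1 = 667; answer 667
Part 2: W1 = 667; d = 15; 1*(15)^4 - 6*(15)^3 - 2*(15)^2 + 4*(15)^1 + 1 = (50625) + (-20250) + (-450) + (60) + (1) = 29986; answer 29986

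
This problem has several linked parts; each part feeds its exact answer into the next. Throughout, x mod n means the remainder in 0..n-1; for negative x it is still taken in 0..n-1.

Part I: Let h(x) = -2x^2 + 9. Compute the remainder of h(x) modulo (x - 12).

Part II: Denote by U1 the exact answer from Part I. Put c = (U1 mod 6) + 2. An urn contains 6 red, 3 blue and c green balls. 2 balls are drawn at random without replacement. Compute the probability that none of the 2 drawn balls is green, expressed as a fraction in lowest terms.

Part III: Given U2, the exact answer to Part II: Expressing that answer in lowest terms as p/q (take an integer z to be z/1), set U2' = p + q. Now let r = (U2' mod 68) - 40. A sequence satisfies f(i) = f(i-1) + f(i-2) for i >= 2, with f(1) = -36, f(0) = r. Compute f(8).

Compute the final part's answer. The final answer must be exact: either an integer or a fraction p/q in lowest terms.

Part I: remainder = value at the root: -2*(12)^2 + 9 = (-288) + (9) = -279; answer -279
Part II: U1 = -279; c = 5; total draws C(14,2) = 91; favorable C(9,2) = 36; P = 36/91; answer 36/91
Part III: U2 = 36/91; threaded value p + q = 127; r = 19; f(2) = 1*(-36) + 1*(19) = -17; iterating: f(2)=-17, f(3)=-53, f(4)=-70, f(5)=-123, f(6)=-193, f(7)=-316, f(8)=-509; answer -509

-509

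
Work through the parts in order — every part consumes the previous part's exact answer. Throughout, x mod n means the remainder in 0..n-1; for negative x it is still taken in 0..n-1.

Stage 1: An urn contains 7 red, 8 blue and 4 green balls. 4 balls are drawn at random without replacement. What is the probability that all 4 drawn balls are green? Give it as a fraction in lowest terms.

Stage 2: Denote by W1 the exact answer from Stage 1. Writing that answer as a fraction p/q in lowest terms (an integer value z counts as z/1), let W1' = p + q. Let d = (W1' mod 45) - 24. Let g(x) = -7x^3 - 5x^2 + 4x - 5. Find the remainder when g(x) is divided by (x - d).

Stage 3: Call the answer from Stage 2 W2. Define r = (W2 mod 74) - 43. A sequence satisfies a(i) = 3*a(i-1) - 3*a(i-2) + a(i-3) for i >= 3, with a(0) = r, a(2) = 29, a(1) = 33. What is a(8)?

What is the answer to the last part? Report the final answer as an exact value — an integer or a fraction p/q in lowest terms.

-1318

Stage 1: total draws C(19,4) = 3876; favorable C(4,4) = 1; P = 1/3876; answer 1/3876
Stage 2: W1 = 1/3876; threaded value p + q = 3877; d = -17; remainder = value at the root: -7*(-17)^3 - 5*(-17)^2 + 4*(-17)^1 - 5 = (34391) + (-1445) + (-68) + (-5) = 32873; answer 32873
Stage 3: W2 = 32873; r = -26; a(3) = 3*(29) - 3*(33) + 1*(-26) = -38; iterating: a(3)=-38, a(4)=-168, a(5)=-361, a(6)=-617, a(7)=-936, a(8)=-1318; answer -1318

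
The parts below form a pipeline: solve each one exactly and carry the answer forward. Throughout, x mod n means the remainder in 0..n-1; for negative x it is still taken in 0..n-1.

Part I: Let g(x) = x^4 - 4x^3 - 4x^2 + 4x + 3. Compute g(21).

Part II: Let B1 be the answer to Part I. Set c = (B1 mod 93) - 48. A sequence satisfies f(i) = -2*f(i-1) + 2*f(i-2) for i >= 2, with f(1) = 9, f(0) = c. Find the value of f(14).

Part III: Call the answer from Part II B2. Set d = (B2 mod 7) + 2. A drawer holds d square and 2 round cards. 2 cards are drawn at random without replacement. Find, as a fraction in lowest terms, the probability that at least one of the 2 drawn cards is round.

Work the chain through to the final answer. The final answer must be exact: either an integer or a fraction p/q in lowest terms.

3/5

Part I: 1*(21)^4 - 4*(21)^3 - 4*(21)^2 + 4*(21)^1 + 3 = (194481) + (-37044) + (-1764) + (84) + (3) = 155760; answer 155760
Part II: B1 = 155760; c = 30; f(2) = -2*(9) + 2*(30) = 42; iterating: f(2)=42, f(3)=-66, f(4)=216, f(5)=-564, f(6)=1560, f(7)=-4248, f(8)=11616, f(9)=-31728, f(10)=86688, f(11)=-236832, f(12)=647040, f(13)=-1767744, f(14)=4829568; answer 4829568
Part III: B2 = 4829568; d = 4; total draws C(6,2) = 15; complement C(4,2) = 6; favorable 15 - 6 = 9; P = 3/5; answer 3/5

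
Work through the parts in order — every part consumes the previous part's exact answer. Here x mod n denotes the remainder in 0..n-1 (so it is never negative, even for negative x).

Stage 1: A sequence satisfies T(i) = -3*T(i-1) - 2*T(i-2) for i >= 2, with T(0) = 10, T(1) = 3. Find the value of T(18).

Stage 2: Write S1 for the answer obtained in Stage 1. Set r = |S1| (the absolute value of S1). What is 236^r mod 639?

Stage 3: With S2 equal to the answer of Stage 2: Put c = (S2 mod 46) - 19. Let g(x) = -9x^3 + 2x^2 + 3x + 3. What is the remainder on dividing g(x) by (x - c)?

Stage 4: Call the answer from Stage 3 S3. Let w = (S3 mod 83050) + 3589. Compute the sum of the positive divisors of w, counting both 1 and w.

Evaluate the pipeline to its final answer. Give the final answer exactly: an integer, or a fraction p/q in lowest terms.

Stage 1: T(2) = -3*(3) - 2*(10) = -29; iterating: T(2)=-29, T(3)=81, T(4)=-185, T(5)=393, T(6)=-809, T(7)=1641, T(8)=-3305, T(9)=6633, T(10)=-13289, T(11)=26601, T(12)=-53225, T(13)=106473, T(14)=-212969, T(15)=425961, T(16)=-851945, T(17)=1703913, T(18)=-3407849; answer -3407849
Stage 2: S1 = -3407849; r = 3407849; squarings mod 639: 236^1=236, 236^2=103, 236^4=385, 236^8=616, 236^16=529, 236^32=598, 236^64=403, 236^128=103, 236^256=385, 236^512=616, 236^1024=529, 236^2048=598, 236^4096=403, 236^8192=103, 236^16384=385, 236^32768=616, 236^65536=529, 236^131072=598, 236^262144=403, 236^524288=103, 236^1048576=385, 236^2097152=616; 236^3407849 = 236^1 * 236^8 * 236^32 * 236^64 * 236^128 * 236^256 * 236^512 * 236^1024 * 236^2048 * 236^4096 * 236^8192 * 236^16384 * 236^32768 * 236^65536 * 236^131072 * 236^1048576 * 236^2097152 = 41 (mod 639); answer 41
Stage 3: S2 = 41; c = 22; remainder = value at the root: -9*(22)^3 + 2*(22)^2 + 3*(22)^1 + 3 = (-95832) + (968) + (66) + (3) = -94795; answer -94795
Stage 4: S3 = -94795; w = 74894; 74894 = 2 * 37447; sigma = (1 + 2) * (1 + 37447) = 3 * 37448 = 112344; answer 112344

112344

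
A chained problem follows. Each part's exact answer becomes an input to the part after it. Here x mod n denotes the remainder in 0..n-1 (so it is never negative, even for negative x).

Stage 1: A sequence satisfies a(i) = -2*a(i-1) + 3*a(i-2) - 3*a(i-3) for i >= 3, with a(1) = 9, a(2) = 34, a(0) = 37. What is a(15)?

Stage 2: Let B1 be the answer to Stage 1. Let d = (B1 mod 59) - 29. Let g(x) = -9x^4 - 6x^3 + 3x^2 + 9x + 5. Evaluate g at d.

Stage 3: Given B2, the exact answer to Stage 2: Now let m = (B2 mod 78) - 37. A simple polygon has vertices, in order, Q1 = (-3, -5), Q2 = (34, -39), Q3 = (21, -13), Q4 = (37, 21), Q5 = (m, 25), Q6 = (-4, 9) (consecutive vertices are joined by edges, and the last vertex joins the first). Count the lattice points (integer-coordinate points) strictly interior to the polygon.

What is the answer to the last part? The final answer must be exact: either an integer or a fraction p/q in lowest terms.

1332

Stage 1: a(3) = -2*(34) + 3*(9) - 3*(37) = -152; iterating: a(3)=-152, a(4)=379, a(5)=-1316, a(6)=4225, a(7)=-13535, a(8)=43693, a(9)=-140666, a(10)=453016, a(11)=-1459109, a(12)=4699264, a(13)=-15134903, a(14)=48744925, a(15)=-156992351; answer -156992351
Stage 2: B1 = -156992351; d = 12; -9*(12)^4 - 6*(12)^3 + 3*(12)^2 + 9*(12)^1 + 5 = (-186624) + (-10368) + (432) + (108) + (5) = -196447; answer -196447
Stage 3: B2 = -196447; m = -2; cross terms: (-3*-39 - 34*-5)=287, (34*-13 - 21*-39)=377, (21*21 - 37*-13)=922, (37*25 - -2*21)=967, (-2*9 - -4*25)=82, (-4*-5 - -3*9)=47; twice the area = |2682| = 2682; area = 1341; boundary points = 1 + 13 + 2 + 1 + 2 + 1 = 20; strictly interior points = area - boundary/2 + 1 = 1332; answer 1332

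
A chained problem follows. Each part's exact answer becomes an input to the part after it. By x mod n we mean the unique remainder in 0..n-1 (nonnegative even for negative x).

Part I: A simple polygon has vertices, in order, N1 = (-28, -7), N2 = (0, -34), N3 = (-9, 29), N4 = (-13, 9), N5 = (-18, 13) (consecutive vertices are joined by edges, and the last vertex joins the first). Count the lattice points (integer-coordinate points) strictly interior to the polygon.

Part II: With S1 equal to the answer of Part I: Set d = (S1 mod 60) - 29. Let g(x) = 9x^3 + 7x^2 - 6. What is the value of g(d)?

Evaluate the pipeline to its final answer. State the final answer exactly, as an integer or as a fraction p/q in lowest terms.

16554

Part I: cross terms: (-28*-34 - 0*-7)=952, (0*29 - -9*-34)=-306, (-9*9 - -13*29)=296, (-13*13 - -18*9)=-7, (-18*-7 - -28*13)=490; twice the area = |1425| = 1425; area = 1425/2; boundary points = 1 + 9 + 4 + 1 + 10 = 25; strictly interior points = area - boundary/2 + 1 = 701; answer 701
Part II: S1 = 701; d = 12; 9*(12)^3 + 7*(12)^2 - 6 = (15552) + (1008) + (-6) = 16554; answer 16554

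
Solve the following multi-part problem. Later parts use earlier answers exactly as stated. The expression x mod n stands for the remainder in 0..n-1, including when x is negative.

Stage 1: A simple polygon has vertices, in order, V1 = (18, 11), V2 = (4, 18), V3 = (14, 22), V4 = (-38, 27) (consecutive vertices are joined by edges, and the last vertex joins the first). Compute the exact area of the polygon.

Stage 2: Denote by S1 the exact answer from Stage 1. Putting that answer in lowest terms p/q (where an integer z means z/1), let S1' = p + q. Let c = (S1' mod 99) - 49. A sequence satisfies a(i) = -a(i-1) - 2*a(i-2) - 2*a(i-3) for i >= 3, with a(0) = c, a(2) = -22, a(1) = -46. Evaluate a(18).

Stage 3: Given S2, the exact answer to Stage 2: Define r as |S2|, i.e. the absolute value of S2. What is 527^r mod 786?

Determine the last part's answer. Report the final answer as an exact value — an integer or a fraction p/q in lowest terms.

Stage 1: cross terms: (18*18 - 4*11)=280, (4*22 - 14*18)=-164, (14*27 - -38*22)=1214, (-38*11 - 18*27)=-904; twice the area = |426| = 426; area = 213; answer 213
Stage 2: S1 = 213; threaded value p + q = 214; c = -33; a(3) = -1*(-22) - 2*(-46) - 2*(-33) = 180; iterating: a(3)=180, a(4)=-44, a(5)=-272, a(6)=0, a(7)=632, a(8)=-88, a(9)=-1176, a(10)=88, a(11)=2440, a(12)=-264, a(13)=-4792, a(14)=440, a(15)=9672, a(16)=-968, a(17)=-19256, a(18)=1848; answer 1848
Stage 3: S2 = 1848; r = 1848; squarings mod 786: 527^1=527, 527^2=271, 527^4=343, 527^8=535, 527^16=121, 527^32=493, 527^64=175, 527^128=757, 527^256=55, 527^512=667, 527^1024=13; 527^1848 = 527^8 * 527^16 * 527^32 * 527^256 * 527^512 * 527^1024 = 391 (mod 786); answer 391

391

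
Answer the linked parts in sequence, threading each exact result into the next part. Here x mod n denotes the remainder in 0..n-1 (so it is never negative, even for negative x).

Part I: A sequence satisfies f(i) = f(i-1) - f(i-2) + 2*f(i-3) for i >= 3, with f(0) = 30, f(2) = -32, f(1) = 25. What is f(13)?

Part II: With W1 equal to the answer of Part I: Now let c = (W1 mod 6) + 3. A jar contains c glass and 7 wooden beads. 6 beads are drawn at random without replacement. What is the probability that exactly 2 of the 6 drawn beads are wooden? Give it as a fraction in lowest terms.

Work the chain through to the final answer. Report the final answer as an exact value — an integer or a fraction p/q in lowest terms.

105/572

Part I: f(3) = 1*(-32) - 1*(25) + 2*(30) = 3; iterating: f(3)=3, f(4)=85, f(5)=18, f(6)=-61, f(7)=91, f(8)=188, f(9)=-25, f(10)=-31, f(11)=370, f(12)=351, f(13)=-81; answer -81
Part II: W1 = -81; c = 6; total draws C(13,6) = 1716; favorable C(7,2)*C(6,4) = 315; P = 105/572; answer 105/572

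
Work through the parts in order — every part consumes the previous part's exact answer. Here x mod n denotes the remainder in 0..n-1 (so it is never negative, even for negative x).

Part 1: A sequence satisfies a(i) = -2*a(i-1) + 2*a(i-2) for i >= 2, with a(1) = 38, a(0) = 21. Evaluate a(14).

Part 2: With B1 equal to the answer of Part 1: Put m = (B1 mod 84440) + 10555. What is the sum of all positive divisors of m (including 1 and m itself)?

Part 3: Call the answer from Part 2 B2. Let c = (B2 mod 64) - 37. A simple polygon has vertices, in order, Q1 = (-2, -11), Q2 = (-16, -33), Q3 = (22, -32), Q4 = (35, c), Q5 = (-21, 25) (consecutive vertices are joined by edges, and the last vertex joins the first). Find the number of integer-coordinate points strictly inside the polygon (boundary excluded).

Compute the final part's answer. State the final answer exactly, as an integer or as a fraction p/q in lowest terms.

Part 1: a(2) = -2*(38) + 2*(21) = -34; iterating: a(2)=-34, a(3)=144, a(4)=-356, a(5)=1000, a(6)=-2712, a(7)=7424, a(8)=-20272, a(9)=55392, a(10)=-151328, a(11)=413440, a(12)=-1129536, a(13)=3085952, a(14)=-8430976; answer -8430976
Part 2: B1 = -8430976; m = 23579; 23579 = 17 * 19 * 73; sigma = (1 + 17) * (1 + 19) * (1 + 73) = 18 * 20 * 74 = 26640; answer 26640
Part 3: B2 = 26640; c = -21; cross terms: (-2*-33 - -16*-11)=-110, (-16*-32 - 22*-33)=1238, (22*-21 - 35*-32)=658, (35*25 - -21*-21)=434, (-21*-11 - -2*25)=281; twice the area = |2501| = 2501; area = 2501/2; boundary points = 2 + 1 + 1 + 2 + 1 = 7; strictly interior points = area - boundary/2 + 1 = 1248; answer 1248

1248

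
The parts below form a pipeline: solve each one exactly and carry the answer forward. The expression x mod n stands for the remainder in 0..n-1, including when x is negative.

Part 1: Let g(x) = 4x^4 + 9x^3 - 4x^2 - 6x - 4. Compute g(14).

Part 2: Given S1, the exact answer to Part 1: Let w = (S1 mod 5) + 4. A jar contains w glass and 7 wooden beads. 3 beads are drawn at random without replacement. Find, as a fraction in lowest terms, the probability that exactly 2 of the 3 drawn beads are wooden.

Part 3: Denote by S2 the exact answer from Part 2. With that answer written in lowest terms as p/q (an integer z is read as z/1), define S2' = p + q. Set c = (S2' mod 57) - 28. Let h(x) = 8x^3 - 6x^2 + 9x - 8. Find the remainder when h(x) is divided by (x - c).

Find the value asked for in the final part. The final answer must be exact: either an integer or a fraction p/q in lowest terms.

-14804

Part 1: 4*(14)^4 + 9*(14)^3 - 4*(14)^2 - 6*(14)^1 - 4 = (153664) + (24696) + (-784) + (-84) + (-4) = 177488; answer 177488
Part 2: S1 = 177488; w = 7; total draws C(14,3) = 364; favorable C(7,2)*C(7,1) = 147; P = 21/52; answer 21/52
Part 3: S2 = 21/52; threaded value p + q = 73; c = -12; remainder = value at the root: 8*(-12)^3 - 6*(-12)^2 + 9*(-12)^1 - 8 = (-13824) + (-864) + (-108) + (-8) = -14804; answer -14804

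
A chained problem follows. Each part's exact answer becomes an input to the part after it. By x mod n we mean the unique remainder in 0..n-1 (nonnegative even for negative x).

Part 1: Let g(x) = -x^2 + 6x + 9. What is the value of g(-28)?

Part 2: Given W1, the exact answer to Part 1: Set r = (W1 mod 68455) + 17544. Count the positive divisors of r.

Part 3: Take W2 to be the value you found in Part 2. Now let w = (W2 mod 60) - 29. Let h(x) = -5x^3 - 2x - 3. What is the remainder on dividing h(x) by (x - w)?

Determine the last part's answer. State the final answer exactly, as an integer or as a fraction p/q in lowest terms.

Part 1: -1*(-28)^2 + 6*(-28)^1 + 9 = (-784) + (-168) + (9) = -943; answer -943
Part 2: W1 = -943; r = 85056; 85056 = 2^6 * 3 * 443; number of divisors = (6+1) * (1+1) * (1+1) = 28; answer 28
Part 3: W2 = 28; w = -1; remainder = value at the root: -5*(-1)^3 - 2*(-1)^1 - 3 = (5) + (2) + (-3) = 4; answer 4

4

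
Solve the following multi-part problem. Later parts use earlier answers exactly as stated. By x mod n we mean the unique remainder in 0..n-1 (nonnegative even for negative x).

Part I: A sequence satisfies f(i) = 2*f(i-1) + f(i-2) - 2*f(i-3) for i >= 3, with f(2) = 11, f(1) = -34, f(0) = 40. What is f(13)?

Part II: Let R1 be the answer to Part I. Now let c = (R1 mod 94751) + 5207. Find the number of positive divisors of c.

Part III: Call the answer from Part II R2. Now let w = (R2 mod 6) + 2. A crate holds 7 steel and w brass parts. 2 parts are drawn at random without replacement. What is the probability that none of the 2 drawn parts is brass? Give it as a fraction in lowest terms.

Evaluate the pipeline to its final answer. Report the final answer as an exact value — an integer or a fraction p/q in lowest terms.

7/12

Part I: f(3) = 2*(11) + 1*(-34) - 2*(40) = -92; iterating: f(3)=-92, f(4)=-105, f(5)=-324, f(6)=-569, f(7)=-1252, f(8)=-2425, f(9)=-4964, f(10)=-9849, f(11)=-19812, f(12)=-39545, f(13)=-79204; answer -79204
Part II: R1 = -79204; c = 20754; 20754 = 2 * 3^2 * 1153; number of divisors = (1+1) * (2+1) * (1+1) = 12; answer 12
Part III: R2 = 12; w = 2; total draws C(9,2) = 36; favorable C(7,2) = 21; P = 7/12; answer 7/12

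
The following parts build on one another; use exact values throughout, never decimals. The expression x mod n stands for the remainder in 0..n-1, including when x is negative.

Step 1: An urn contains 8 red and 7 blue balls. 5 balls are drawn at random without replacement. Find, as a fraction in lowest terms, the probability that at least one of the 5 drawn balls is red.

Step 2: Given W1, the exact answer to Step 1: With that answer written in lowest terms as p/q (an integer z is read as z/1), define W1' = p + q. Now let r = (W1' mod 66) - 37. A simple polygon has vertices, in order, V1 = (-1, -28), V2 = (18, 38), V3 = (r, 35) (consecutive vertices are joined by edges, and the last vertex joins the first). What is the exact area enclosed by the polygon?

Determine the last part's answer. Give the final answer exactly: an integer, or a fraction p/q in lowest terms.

2187/2

Step 1: total draws C(15,5) = 3003; complement C(7,5) = 21; favorable 3003 - 21 = 2982; P = 142/143; answer 142/143
Step 2: W1 = 142/143; threaded value p + q = 285; r = -16; cross terms: (-1*38 - 18*-28)=466, (18*35 - -16*38)=1238, (-16*-28 - -1*35)=483; twice the area = |2187| = 2187; area = 2187/2; answer 2187/2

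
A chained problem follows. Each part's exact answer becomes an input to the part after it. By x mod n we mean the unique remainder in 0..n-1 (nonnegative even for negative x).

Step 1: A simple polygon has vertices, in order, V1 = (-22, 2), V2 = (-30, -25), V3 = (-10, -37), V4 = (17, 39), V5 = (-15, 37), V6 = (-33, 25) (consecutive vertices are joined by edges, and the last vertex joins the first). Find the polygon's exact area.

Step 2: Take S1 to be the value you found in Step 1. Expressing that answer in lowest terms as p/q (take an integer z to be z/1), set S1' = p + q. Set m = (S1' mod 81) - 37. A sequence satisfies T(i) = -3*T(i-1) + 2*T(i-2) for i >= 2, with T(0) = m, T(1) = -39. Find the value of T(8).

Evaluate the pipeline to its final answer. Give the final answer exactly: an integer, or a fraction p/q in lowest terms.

266037

Step 1: cross terms: (-22*-25 - -30*2)=610, (-30*-37 - -10*-25)=860, (-10*39 - 17*-37)=239, (17*37 - -15*39)=1214, (-15*25 - -33*37)=846, (-33*2 - -22*25)=484; twice the area = |4253| = 4253; area = 4253/2; answer 4253/2
Step 2: S1 = 4253/2; threaded value p + q = 4255; m = 6; T(2) = -3*(-39) + 2*(6) = 129; iterating: T(2)=129, T(3)=-465, T(4)=1653, T(5)=-5889, T(6)=20973, T(7)=-74697, T(8)=266037; answer 266037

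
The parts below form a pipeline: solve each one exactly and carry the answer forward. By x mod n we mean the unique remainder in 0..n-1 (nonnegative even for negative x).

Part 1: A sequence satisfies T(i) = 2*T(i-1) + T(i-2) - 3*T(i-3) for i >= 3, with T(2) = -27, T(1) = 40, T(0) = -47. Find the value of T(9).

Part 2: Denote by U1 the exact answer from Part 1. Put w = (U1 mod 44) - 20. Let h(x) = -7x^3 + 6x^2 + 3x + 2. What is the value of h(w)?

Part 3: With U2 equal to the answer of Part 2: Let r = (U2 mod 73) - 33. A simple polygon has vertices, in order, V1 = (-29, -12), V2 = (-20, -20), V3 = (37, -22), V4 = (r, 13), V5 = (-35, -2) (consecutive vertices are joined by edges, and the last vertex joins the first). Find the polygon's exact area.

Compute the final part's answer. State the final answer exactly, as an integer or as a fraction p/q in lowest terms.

1299

Part 1: T(3) = 2*(-27) + 1*(40) - 3*(-47) = 127; iterating: T(3)=127, T(4)=107, T(5)=422, T(6)=570, T(7)=1241, T(8)=1786, T(9)=3103; answer 3103
Part 2: U1 = 3103; w = 3; -7*(3)^3 + 6*(3)^2 + 3*(3)^1 + 2 = (-189) + (54) + (9) + (2) = -124; answer -124
Part 3: U2 = -124; r = -11; cross terms: (-29*-20 - -20*-12)=340, (-20*-22 - 37*-20)=1180, (37*13 - -11*-22)=239, (-11*-2 - -35*13)=477, (-35*-12 - -29*-2)=362; twice the area = |2598| = 2598; area = 1299; answer 1299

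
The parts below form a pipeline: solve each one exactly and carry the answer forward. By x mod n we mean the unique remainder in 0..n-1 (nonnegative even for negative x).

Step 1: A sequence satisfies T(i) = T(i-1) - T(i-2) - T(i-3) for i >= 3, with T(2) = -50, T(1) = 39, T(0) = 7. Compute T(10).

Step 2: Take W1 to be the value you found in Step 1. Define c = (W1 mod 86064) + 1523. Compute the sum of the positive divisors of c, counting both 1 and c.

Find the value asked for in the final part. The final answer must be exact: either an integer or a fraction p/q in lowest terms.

Step 1: T(3) = 1*(-50) - 1*(39) - 1*(7) = -96; iterating: T(3)=-96, T(4)=-85, T(5)=61, T(6)=242, T(7)=266, T(8)=-37, T(9)=-545, T(10)=-774; answer -774
Step 2: W1 = -774; c = 86813; 86813 is prime, so its only divisors are 1 and 86813; sigma = 1 + 86813 = 86814; answer 86814

86814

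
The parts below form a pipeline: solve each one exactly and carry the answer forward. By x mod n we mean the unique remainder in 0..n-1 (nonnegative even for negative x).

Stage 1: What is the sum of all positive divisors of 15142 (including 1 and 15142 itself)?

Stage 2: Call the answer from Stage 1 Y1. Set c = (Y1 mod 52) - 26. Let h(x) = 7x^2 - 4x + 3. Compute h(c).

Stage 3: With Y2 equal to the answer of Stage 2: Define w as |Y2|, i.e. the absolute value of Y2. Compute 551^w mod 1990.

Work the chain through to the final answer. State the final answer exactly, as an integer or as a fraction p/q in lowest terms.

Stage 1: 15142 = 2 * 67 * 113; sigma = (1 + 2) * (1 + 67) * (1 + 113) = 3 * 68 * 114 = 23256; answer 23256
Stage 2: Y1 = 23256; c = -14; 7*(-14)^2 - 4*(-14)^1 + 3 = (1372) + (56) + (3) = 1431; answer 1431
Stage 3: Y2 = 1431; w = 1431; squarings mod 1990: 551^1=551, 551^2=1121, 551^4=951, 551^8=941, 551^16=1921, 551^32=781, 551^64=1021, 551^128=1671, 551^256=271, 551^512=1801, 551^1024=1891; 551^1431 = 551^1 * 551^2 * 551^4 * 551^16 * 551^128 * 551^256 * 551^1024 = 1471 (mod 1990); answer 1471

1471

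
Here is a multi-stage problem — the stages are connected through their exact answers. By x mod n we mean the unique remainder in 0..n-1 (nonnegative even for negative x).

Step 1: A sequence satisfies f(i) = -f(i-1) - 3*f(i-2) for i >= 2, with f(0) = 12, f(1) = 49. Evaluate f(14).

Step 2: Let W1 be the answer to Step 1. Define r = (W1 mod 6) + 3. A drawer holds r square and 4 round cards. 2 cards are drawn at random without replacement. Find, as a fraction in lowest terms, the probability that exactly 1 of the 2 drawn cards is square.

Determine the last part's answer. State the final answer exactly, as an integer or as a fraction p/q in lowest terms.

16/33

Step 1: f(2) = -1*(49) - 3*(12) = -85; iterating: f(2)=-85, f(3)=-62, f(4)=317, f(5)=-131, f(6)=-820, f(7)=1213, f(8)=1247, f(9)=-4886, f(10)=1145, f(11)=13513, f(12)=-16948, f(13)=-23591, f(14)=74435; answer 74435
Step 2: W1 = 74435; r = 8; total draws C(12,2) = 66; favorable C(8,1)*C(4,1) = 32; P = 16/33; answer 16/33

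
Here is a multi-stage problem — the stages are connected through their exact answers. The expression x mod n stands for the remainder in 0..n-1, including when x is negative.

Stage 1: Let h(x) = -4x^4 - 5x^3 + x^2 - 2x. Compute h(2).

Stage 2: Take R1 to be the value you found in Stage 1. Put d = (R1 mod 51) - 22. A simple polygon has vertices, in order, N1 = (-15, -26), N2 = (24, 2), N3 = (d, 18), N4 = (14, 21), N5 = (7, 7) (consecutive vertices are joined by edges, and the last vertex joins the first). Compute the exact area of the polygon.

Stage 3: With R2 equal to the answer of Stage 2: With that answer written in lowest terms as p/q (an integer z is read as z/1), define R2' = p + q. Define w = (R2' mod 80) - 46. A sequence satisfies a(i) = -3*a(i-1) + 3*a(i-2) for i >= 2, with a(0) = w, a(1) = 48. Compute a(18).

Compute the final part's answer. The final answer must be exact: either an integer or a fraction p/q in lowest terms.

Stage 1: -4*(2)^4 - 5*(2)^3 + 1*(2)^2 - 2*(2)^1 = (-64) + (-40) + (4) + (-4) = -104; answer -104
Stage 2: R1 = -104; d = 27; cross terms: (-15*2 - 24*-26)=594, (24*18 - 27*2)=378, (27*21 - 14*18)=315, (14*7 - 7*21)=-49, (7*-26 - -15*7)=-77; twice the area = |1161| = 1161; area = 1161/2; answer 1161/2
Stage 3: R2 = 1161/2; threaded value p + q = 1163; w = -3; a(2) = -3*(48) + 3*(-3) = -153; iterating: a(2)=-153, a(3)=603, a(4)=-2268, a(5)=8613, a(6)=-32643, a(7)=123768, a(8)=-469233, a(9)=1779003, a(10)=-6744708, a(11)=25571133, a(12)=-96947523, a(13)=367555968, a(14)=-1393510473, a(15)=5283199323, a(16)=-20030129388, a(17)=75939986133, a(18)=-287910346563; answer -287910346563

-287910346563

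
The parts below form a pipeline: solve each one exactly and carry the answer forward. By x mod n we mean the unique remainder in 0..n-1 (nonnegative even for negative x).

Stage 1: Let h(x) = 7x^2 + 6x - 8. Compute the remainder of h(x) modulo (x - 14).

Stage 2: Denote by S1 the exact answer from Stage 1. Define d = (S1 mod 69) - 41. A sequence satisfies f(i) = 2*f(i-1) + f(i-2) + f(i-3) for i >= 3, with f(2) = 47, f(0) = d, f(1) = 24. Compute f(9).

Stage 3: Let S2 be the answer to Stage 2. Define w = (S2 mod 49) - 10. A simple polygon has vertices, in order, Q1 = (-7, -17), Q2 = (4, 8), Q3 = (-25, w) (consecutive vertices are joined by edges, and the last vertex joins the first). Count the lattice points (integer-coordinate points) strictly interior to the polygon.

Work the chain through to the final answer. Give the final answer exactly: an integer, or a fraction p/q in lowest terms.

Stage 1: remainder = value at the root: 7*(14)^2 + 6*(14)^1 - 8 = (1372) + (84) + (-8) = 1448; answer 1448
Stage 2: S1 = 1448; d = 27; f(3) = 2*(47) + 1*(24) + 1*(27) = 145; iterating: f(3)=145, f(4)=361, f(5)=914, f(6)=2334, f(7)=5943, f(8)=15134, f(9)=38545; answer 38545
Stage 3: S2 = 38545; w = 21; cross terms: (-7*8 - 4*-17)=12, (4*21 - -25*8)=284, (-25*-17 - -7*21)=572; twice the area = |868| = 868; area = 434; boundary points = 1 + 1 + 2 = 4; strictly interior points = area - boundary/2 + 1 = 433; answer 433

433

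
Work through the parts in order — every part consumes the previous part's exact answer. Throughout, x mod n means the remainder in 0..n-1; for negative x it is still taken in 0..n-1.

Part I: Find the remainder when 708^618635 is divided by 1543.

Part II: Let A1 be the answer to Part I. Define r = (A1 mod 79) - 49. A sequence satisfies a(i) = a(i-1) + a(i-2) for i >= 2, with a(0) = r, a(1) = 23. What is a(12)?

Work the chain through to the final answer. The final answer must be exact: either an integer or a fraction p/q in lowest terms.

Part I: squarings mod 1543: 708^1=708, 708^2=1332, 708^4=1317, 708^8=157, 708^16=1504, 708^32=1521, 708^64=484, 708^128=1263, 708^256=1250, 708^512=984, 708^1024=795, 708^2048=938, 708^4096=334, 708^8192=460, 708^16384=209, 708^32768=477, 708^65536=708, 708^131072=1332, 708^262144=1317, 708^524288=157; 708^618635 = 708^1 * 708^2 * 708^8 * 708^128 * 708^4096 * 708^8192 * 708^16384 * 708^65536 * 708^524288 = 610 (mod 1543); answer 610
Part II: A1 = 610; r = 8; a(2) = 1*(23) + 1*(8) = 31; iterating: a(2)=31, a(3)=54, a(4)=85, a(5)=139, a(6)=224, a(7)=363, a(8)=587, a(9)=950, a(10)=1537, a(11)=2487, a(12)=4024; answer 4024

4024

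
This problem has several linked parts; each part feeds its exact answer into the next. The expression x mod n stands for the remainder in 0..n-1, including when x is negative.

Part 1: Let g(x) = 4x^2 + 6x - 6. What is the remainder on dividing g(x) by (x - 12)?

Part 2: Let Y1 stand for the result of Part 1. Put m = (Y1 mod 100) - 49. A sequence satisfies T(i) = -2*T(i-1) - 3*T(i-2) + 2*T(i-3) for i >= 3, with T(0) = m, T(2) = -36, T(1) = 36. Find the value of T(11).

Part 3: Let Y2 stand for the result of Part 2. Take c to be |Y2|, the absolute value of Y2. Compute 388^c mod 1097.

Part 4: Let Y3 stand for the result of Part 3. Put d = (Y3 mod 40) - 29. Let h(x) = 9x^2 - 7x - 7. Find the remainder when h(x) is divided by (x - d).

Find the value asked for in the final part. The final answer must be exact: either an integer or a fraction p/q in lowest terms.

Part 1: remainder = value at the root: 4*(12)^2 + 6*(12)^1 - 6 = (576) + (72) + (-6) = 642; answer 642
Part 2: Y1 = 642; m = -7; T(3) = -2*(-36) - 3*(36) + 2*(-7) = -50; iterating: T(3)=-50, T(4)=280, T(5)=-482, T(6)=24, T(7)=1958, T(8)=-4952, T(9)=4078, T(10)=10616, T(11)=-43370; answer -43370
Part 3: Y2 = -43370; c = 43370; squarings mod 1097: 388^1=388, 388^2=255, 388^4=302, 388^8=153, 388^16=372, 388^32=162, 388^64=1013, 388^128=474, 388^256=888, 388^512=898, 388^1024=109, 388^2048=911, 388^4096=589, 388^8192=269, 388^16384=1056, 388^32768=584; 388^43370 = 388^2 * 388^8 * 388^32 * 388^64 * 388^256 * 388^2048 * 388^8192 * 388^32768 = 471 (mod 1097); answer 471
Part 4: Y3 = 471; d = 2; remainder = value at the root: 9*(2)^2 - 7*(2)^1 - 7 = (36) + (-14) + (-7) = 15; answer 15

15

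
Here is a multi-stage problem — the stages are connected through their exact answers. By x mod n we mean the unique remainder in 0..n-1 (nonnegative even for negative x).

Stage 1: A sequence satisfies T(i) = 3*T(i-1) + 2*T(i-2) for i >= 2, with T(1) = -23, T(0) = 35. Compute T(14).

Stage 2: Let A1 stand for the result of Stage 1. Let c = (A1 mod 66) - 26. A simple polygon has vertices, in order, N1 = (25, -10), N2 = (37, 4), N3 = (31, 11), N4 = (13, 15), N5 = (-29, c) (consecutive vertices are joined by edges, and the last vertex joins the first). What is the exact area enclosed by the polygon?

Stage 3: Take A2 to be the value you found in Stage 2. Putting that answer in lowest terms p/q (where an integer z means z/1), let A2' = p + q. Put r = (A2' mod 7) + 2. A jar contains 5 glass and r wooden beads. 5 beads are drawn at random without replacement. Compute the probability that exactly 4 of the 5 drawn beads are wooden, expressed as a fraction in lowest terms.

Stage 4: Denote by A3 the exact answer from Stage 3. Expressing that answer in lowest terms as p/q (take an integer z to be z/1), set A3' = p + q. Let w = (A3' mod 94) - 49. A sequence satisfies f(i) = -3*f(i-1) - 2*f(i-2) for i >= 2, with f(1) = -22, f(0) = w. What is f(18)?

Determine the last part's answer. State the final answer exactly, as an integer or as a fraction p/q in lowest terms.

-4718534

Stage 1: T(2) = 3*(-23) + 2*(35) = 1; iterating: T(2)=1, T(3)=-43, T(4)=-127, T(5)=-467, T(6)=-1655, T(7)=-5899, T(8)=-21007, T(9)=-74819, T(10)=-266471, T(11)=-949051, T(12)=-3380095, T(13)=-12038387, T(14)=-42875351; answer -42875351
Stage 2: A1 = -42875351; c = 5; cross terms: (25*4 - 37*-10)=470, (37*11 - 31*4)=283, (31*15 - 13*11)=322, (13*5 - -29*15)=500, (-29*-10 - 25*5)=165; twice the area = |1740| = 1740; area = 870; answer 870
Stage 3: A2 = 870; threaded value p + q = 871; r = 5; total draws C(10,5) = 252; favorable C(5,4)*C(5,1) = 25; P = 25/252; answer 25/252
Stage 4: A3 = 25/252; threaded value p + q = 277; w = 40; f(2) = -3*(-22) - 2*(40) = -14; iterating: f(2)=-14, f(3)=86, f(4)=-230, f(5)=518, f(6)=-1094, f(7)=2246, f(8)=-4550, f(9)=9158, f(10)=-18374, f(11)=36806, f(12)=-73670, f(13)=147398, f(14)=-294854, f(15)=589766, f(16)=-1179590, f(17)=2359238, f(18)=-4718534; answer -4718534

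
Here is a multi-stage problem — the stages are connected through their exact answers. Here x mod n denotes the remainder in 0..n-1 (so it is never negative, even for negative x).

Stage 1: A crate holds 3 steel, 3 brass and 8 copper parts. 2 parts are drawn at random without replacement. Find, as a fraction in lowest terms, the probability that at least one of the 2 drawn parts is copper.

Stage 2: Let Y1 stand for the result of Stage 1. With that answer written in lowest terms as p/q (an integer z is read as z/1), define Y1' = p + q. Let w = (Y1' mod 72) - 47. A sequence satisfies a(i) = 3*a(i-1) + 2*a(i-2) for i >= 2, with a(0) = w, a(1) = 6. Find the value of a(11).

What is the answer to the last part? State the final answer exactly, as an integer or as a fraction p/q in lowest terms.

-2121054

Stage 1: total draws C(14,2) = 91; complement C(6,2) = 15; favorable 91 - 15 = 76; P = 76/91; answer 76/91
Stage 2: Y1 = 76/91; threaded value p + q = 167; w = -24; a(2) = 3*(6) + 2*(-24) = -30; iterating: a(2)=-30, a(3)=-78, a(4)=-294, a(5)=-1038, a(6)=-3702, a(7)=-13182, a(8)=-46950, a(9)=-167214, a(10)=-595542, a(11)=-2121054; answer -2121054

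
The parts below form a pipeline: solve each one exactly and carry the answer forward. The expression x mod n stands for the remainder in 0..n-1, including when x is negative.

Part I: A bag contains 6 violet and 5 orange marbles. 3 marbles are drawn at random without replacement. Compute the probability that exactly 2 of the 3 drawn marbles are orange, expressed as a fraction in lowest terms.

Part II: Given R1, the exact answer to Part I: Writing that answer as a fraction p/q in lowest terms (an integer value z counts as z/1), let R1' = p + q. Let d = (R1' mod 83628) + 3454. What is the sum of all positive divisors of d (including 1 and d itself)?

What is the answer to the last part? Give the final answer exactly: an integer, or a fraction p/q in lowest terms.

Part I: total draws C(11,3) = 165; favorable C(5,2)*C(6,1) = 60; P = 4/11; answer 4/11
Part II: R1 = 4/11; threaded value p + q = 15; d = 3469; 3469 is prime, so its only divisors are 1 and 3469; sigma = 1 + 3469 = 3470; answer 3470

3470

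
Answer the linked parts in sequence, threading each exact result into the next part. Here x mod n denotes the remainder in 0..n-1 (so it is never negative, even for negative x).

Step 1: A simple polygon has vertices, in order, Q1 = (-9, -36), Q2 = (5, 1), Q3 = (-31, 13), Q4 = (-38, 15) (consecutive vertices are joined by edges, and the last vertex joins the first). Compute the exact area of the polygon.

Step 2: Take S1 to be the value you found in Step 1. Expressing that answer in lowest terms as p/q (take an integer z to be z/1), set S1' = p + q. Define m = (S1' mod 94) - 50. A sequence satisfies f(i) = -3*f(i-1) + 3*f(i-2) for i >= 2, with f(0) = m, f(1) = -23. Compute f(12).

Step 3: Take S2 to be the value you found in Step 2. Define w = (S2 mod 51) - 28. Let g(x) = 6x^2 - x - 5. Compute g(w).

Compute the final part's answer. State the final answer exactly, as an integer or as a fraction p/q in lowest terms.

296

Step 1: cross terms: (-9*1 - 5*-36)=171, (5*13 - -31*1)=96, (-31*15 - -38*13)=29, (-38*-36 - -9*15)=1503; twice the area = |1799| = 1799; area = 1799/2; answer 1799/2
Step 2: S1 = 1799/2; threaded value p + q = 1801; m = -35; f(2) = -3*(-23) + 3*(-35) = -36; iterating: f(2)=-36, f(3)=39, f(4)=-225, f(5)=792, f(6)=-3051, f(7)=11529, f(8)=-43740, f(9)=165807, f(10)=-628641, f(11)=2383344, f(12)=-9035955; answer -9035955
Step 3: S2 = -9035955; w = -7; 6*(-7)^2 - 1*(-7)^1 - 5 = (294) + (7) + (-5) = 296; answer 296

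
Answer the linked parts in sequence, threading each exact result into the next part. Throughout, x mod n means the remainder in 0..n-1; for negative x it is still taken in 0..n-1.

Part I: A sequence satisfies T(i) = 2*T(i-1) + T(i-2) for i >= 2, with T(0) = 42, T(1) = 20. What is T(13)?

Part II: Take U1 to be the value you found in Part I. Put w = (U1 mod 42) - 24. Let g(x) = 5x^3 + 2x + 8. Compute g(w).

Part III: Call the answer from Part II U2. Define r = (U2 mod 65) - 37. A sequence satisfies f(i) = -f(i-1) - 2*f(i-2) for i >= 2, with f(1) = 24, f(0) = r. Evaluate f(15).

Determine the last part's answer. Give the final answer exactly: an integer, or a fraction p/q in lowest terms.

412

Part I: T(2) = 2*(20) + 1*(42) = 82; iterating: T(2)=82, T(3)=184, T(4)=450, T(5)=1084, T(6)=2618, T(7)=6320, T(8)=15258, T(9)=36836, T(10)=88930, T(11)=214696, T(12)=518322, T(13)=1251340; answer 1251340
Part II: U1 = 1251340; w = 10; 5*(10)^3 + 2*(10)^1 + 8 = (5000) + (20) + (8) = 5028; answer 5028
Part III: U2 = 5028; r = -14; f(2) = -1*(24) - 2*(-14) = 4; iterating: f(2)=4, f(3)=-52, f(4)=44, f(5)=60, f(6)=-148, f(7)=28, f(8)=268, f(9)=-324, f(10)=-212, f(11)=860, f(12)=-436, f(13)=-1284, f(14)=2156, f(15)=412; answer 412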